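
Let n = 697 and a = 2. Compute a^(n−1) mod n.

2^1 ≡ 2 (mod 697)
2^2 ≡ 2^2 = 4 ≡ 4 (mod 697)
2^4 ≡ 4^2 = 16 ≡ 16 (mod 697)
2^8 ≡ 16^2 = 256 ≡ 256 (mod 697)
2^16 ≡ 256^2 = 65536 ≡ 18 (mod 697)
2^32 ≡ 18^2 = 324 ≡ 324 (mod 697)
2^64 ≡ 324^2 = 104976 ≡ 426 (mod 697)
2^128 ≡ 426^2 = 181476 ≡ 256 (mod 697)
2^256 ≡ 256^2 = 65536 ≡ 18 (mod 697)
2^512 ≡ 18^2 = 324 ≡ 324 (mod 697)
696 = 512 + 128 + 32 + 16 + 8 in binary powers of 2.
So 2^696 ≡ 324 · 256 · 324 · 18 · 256 ≡ 18 (mod 697).
Since 18 ≠ 1, base 2 is a Fermat witness: 697 is composite.

18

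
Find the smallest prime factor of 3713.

47

3713 is odd.
Digit sum 14, not divisible by 3.
Ends in 3: not divisible by 5.
7: 3713 = 7·530 + 3
11: 3713 = 11·337 + 6
13: 3713 = 13·285 + 8
17: 3713 = 17·218 + 7
19: 3713 = 19·195 + 8
23: 3713 = 23·161 + 10
29: 3713 = 29·128 + 1
31: 3713 = 31·119 + 24
37: 3713 = 37·100 + 13
41: 3713 = 41·90 + 23
43: 3713 = 43·86 + 15
47: 3713 = 47·79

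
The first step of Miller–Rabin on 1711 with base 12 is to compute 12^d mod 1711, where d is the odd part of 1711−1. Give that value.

1467

1711 − 1 = 1710 = 2^1 · 855, so d = 855.
12^1 ≡ 12 (mod 1711)
12^2 ≡ 12^2 = 144 ≡ 144 (mod 1711)
12^4 ≡ 144^2 = 20736 ≡ 204 (mod 1711)
12^8 ≡ 204^2 = 41616 ≡ 552 (mod 1711)
12^16 ≡ 552^2 = 304704 ≡ 146 (mod 1711)
12^32 ≡ 146^2 = 21316 ≡ 784 (mod 1711)
12^64 ≡ 784^2 = 614656 ≡ 407 (mod 1711)
12^128 ≡ 407^2 = 165649 ≡ 1393 (mod 1711)
12^256 ≡ 1393^2 = 1940449 ≡ 175 (mod 1711)
12^512 ≡ 175^2 = 30625 ≡ 1538 (mod 1711)
855 = 512 + 256 + 64 + 16 + 4 + 2 + 1 in binary powers of 2.
So 12^855 ≡ 1538 · 175 · 407 · 146 · 204 · 144 · 12 ≡ 1467 (mod 1711).
Squaring chain: 1467; never reaches −1, so base 12 is a Miller–Rabin witness that 1711 is composite.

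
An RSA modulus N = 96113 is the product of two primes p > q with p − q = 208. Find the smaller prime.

Since p = q + 208, we have 96113 = q(q + 208), so q² + 208q − 96113 = 0.
Discriminant: 208² + 4·96113 = 43264 + 384452 = 427716; √427716 = 654.
q = (−208 + 654)/2 = 223, and p = q + 208 = 431.
Check: 223 · 431 = 96113.

223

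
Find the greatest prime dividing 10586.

10586 = 2 · 5293
5293 = 67 · 79
79 is prime.
So 10586 = 2 · 67 · 79; the largest prime factor is 79.

79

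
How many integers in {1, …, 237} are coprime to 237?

Factor: 237 = 3 · 79.
φ(237) = (3−1) · (79−1) = 2 · 78 = 156.

156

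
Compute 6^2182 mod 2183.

6^1 ≡ 6 (mod 2183)
6^2 ≡ 6^2 = 36 ≡ 36 (mod 2183)
6^4 ≡ 36^2 = 1296 ≡ 1296 (mod 2183)
6^8 ≡ 1296^2 = 1679616 ≡ 889 (mod 2183)
6^16 ≡ 889^2 = 790321 ≡ 75 (mod 2183)
6^32 ≡ 75^2 = 5625 ≡ 1259 (mod 2183)
6^64 ≡ 1259^2 = 1585081 ≡ 223 (mod 2183)
6^128 ≡ 223^2 = 49729 ≡ 1703 (mod 2183)
6^256 ≡ 1703^2 = 2900209 ≡ 1185 (mod 2183)
6^512 ≡ 1185^2 = 1404225 ≡ 556 (mod 2183)
6^1024 ≡ 556^2 = 309136 ≡ 1333 (mod 2183)
6^2048 ≡ 1333^2 = 1776889 ≡ 2110 (mod 2183)
2182 = 2048 + 128 + 4 + 2 in binary powers of 2.
So 6^2182 ≡ 2110 · 1703 · 1296 · 36 ≡ 1553 (mod 2183).
Since 1553 ≠ 1, base 6 is a Fermat witness: 2183 is composite.

1553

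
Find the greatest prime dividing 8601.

61

8601 = 3 · 2867
2867 = 47 · 61
61 is prime.
So 8601 = 3 · 47 · 61; the largest prime factor is 61.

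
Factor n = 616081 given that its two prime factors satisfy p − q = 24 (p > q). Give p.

797

Since p = q + 24, we have 616081 = q(q + 24), so q² + 24q − 616081 = 0.
Discriminant: 24² + 4·616081 = 576 + 2464324 = 2464900; √2464900 = 1570.
q = (−24 + 1570)/2 = 773, and p = q + 24 = 797.
Check: 773 · 797 = 616081.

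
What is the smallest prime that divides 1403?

1403 is odd.
Digit sum 8, not divisible by 3.
Ends in 3: not divisible by 5.
7: 1403 = 7·200 + 3
11: 1403 = 11·127 + 6
13: 1403 = 13·107 + 12
17: 1403 = 17·82 + 9
19: 1403 = 19·73 + 16
23: 1403 = 23·61

23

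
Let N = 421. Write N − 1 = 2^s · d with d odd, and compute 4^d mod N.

420

421 − 1 = 420 = 2^2 · 105, so d = 105.
4^1 ≡ 4 (mod 421)
4^2 ≡ 4^2 = 16 ≡ 16 (mod 421)
4^4 ≡ 16^2 = 256 ≡ 256 (mod 421)
4^8 ≡ 256^2 = 65536 ≡ 281 (mod 421)
4^16 ≡ 281^2 = 78961 ≡ 234 (mod 421)
4^32 ≡ 234^2 = 54756 ≡ 26 (mod 421)
4^64 ≡ 26^2 = 676 ≡ 255 (mod 421)
105 = 64 + 32 + 8 + 1 in binary powers of 2.
So 4^105 ≡ 255 · 26 · 281 · 4 ≡ 420 (mod 421).
Since 4^d ≡ 420 (mod 421), base 4 does not prove 421 composite.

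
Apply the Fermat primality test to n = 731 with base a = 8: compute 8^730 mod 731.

8^1 ≡ 8 (mod 731)
8^2 ≡ 8^2 = 64 ≡ 64 (mod 731)
8^4 ≡ 64^2 = 4096 ≡ 441 (mod 731)
8^8 ≡ 441^2 = 194481 ≡ 35 (mod 731)
8^16 ≡ 35^2 = 1225 ≡ 494 (mod 731)
8^32 ≡ 494^2 = 244036 ≡ 613 (mod 731)
8^64 ≡ 613^2 = 375769 ≡ 35 (mod 731)
8^128 ≡ 35^2 = 1225 ≡ 494 (mod 731)
8^256 ≡ 494^2 = 244036 ≡ 613 (mod 731)
8^512 ≡ 613^2 = 375769 ≡ 35 (mod 731)
730 = 512 + 128 + 64 + 16 + 8 + 2 in binary powers of 2.
So 8^730 ≡ 35 · 494 · 35 · 494 · 35 · 64 ≡ 64 (mod 731).
Since 64 ≠ 1, base 8 is a Fermat witness: 731 is composite.

64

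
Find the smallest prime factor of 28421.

97

28421 is odd.
Digit sum 17, not divisible by 3.
Ends in 1: not divisible by 5.
7: 28421 = 7·4060 + 1
11: 28421 = 11·2583 + 8
13: 28421 = 13·2186 + 3
17: 28421 = 17·1671 + 14
19: 28421 = 19·1495 + 16
23: 28421 = 23·1235 + 16
29: 28421 = 29·980 + 1
31: 28421 = 31·916 + 25
37: 28421 = 37·768 + 5
41: 28421 = 41·693 + 8
43: 28421 = 43·660 + 41
47: 28421 = 47·604 + 33
53: 28421 = 53·536 + 13
59: 28421 = 59·481 + 42
61: 28421 = 61·465 + 56
67: 28421 = 67·424 + 13
71: 28421 = 71·400 + 21
73: 28421 = 73·389 + 24
79: 28421 = 79·359 + 60
83: 28421 = 83·342 + 35
89: 28421 = 89·319 + 30
97: 28421 = 97·293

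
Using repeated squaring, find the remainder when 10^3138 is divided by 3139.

10^1 ≡ 10 (mod 3139)
10^2 ≡ 10^2 = 100 ≡ 100 (mod 3139)
10^4 ≡ 100^2 = 10000 ≡ 583 (mod 3139)
10^8 ≡ 583^2 = 339889 ≡ 877 (mod 3139)
10^16 ≡ 877^2 = 769129 ≡ 74 (mod 3139)
10^32 ≡ 74^2 = 5476 ≡ 2337 (mod 3139)
10^64 ≡ 2337^2 = 5461569 ≡ 2848 (mod 3139)
10^128 ≡ 2848^2 = 8111104 ≡ 3067 (mod 3139)
10^256 ≡ 3067^2 = 9406489 ≡ 2045 (mod 3139)
10^512 ≡ 2045^2 = 4182025 ≡ 877 (mod 3139)
10^1024 ≡ 877^2 = 769129 ≡ 74 (mod 3139)
10^2048 ≡ 74^2 = 5476 ≡ 2337 (mod 3139)
3138 = 2048 + 1024 + 64 + 2 in binary powers of 2.
So 10^3138 ≡ 2337 · 74 · 2848 · 100 ≡ 2363 (mod 3139).
Since 2363 ≠ 1, base 10 is a Fermat witness: 3139 is composite.

2363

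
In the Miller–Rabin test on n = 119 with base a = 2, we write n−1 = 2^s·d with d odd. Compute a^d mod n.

25

119 − 1 = 118 = 2^1 · 59, so d = 59.
2^1 ≡ 2 (mod 119)
2^2 ≡ 2^2 = 4 ≡ 4 (mod 119)
2^4 ≡ 4^2 = 16 ≡ 16 (mod 119)
2^8 ≡ 16^2 = 256 ≡ 18 (mod 119)
2^16 ≡ 18^2 = 324 ≡ 86 (mod 119)
2^32 ≡ 86^2 = 7396 ≡ 18 (mod 119)
59 = 32 + 16 + 8 + 2 + 1 in binary powers of 2.
So 2^59 ≡ 18 · 86 · 18 · 4 · 2 ≡ 25 (mod 119).
Squaring chain: 25; never reaches −1, so base 2 is a Miller–Rabin witness that 119 is composite.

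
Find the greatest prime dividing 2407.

83

2407 = 29 · 83
83 is prime.
So 2407 = 29 · 83; the largest prime factor is 83.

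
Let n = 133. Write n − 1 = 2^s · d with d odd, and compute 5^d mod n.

83

133 − 1 = 132 = 2^2 · 33, so d = 33.
5^1 ≡ 5 (mod 133)
5^2 ≡ 5^2 = 25 ≡ 25 (mod 133)
5^4 ≡ 25^2 = 625 ≡ 93 (mod 133)
5^8 ≡ 93^2 = 8649 ≡ 4 (mod 133)
5^16 ≡ 4^2 = 16 ≡ 16 (mod 133)
5^32 ≡ 16^2 = 256 ≡ 123 (mod 133)
33 = 32 + 1 in binary powers of 2.
So 5^33 ≡ 123 · 5 ≡ 83 (mod 133).
Squaring chain: 83 → 106; never reaches −1, so base 5 is a Miller–Rabin witness that 133 is composite.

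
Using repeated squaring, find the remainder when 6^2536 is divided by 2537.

2113

6^1 ≡ 6 (mod 2537)
6^2 ≡ 6^2 = 36 ≡ 36 (mod 2537)
6^4 ≡ 36^2 = 1296 ≡ 1296 (mod 2537)
6^8 ≡ 1296^2 = 1679616 ≡ 122 (mod 2537)
6^16 ≡ 122^2 = 14884 ≡ 2199 (mod 2537)
6^32 ≡ 2199^2 = 4835601 ≡ 79 (mod 2537)
6^64 ≡ 79^2 = 6241 ≡ 1167 (mod 2537)
6^128 ≡ 1167^2 = 1361889 ≡ 2057 (mod 2537)
6^256 ≡ 2057^2 = 4231249 ≡ 2070 (mod 2537)
6^512 ≡ 2070^2 = 4284900 ≡ 2444 (mod 2537)
6^1024 ≡ 2444^2 = 5973136 ≡ 1038 (mod 2537)
6^2048 ≡ 1038^2 = 1077444 ≡ 1756 (mod 2537)
2536 = 2048 + 256 + 128 + 64 + 32 + 8 in binary powers of 2.
So 6^2536 ≡ 1756 · 2070 · 2057 · 1167 · 79 · 122 ≡ 2113 (mod 2537).
Since 2113 ≠ 1, base 6 is a Fermat witness: 2537 is composite.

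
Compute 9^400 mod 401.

9^1 ≡ 9 (mod 401)
9^2 ≡ 9^2 = 81 ≡ 81 (mod 401)
9^4 ≡ 81^2 = 6561 ≡ 145 (mod 401)
9^8 ≡ 145^2 = 21025 ≡ 173 (mod 401)
9^16 ≡ 173^2 = 29929 ≡ 255 (mod 401)
9^32 ≡ 255^2 = 65025 ≡ 63 (mod 401)
9^64 ≡ 63^2 = 3969 ≡ 360 (mod 401)
9^128 ≡ 360^2 = 129600 ≡ 77 (mod 401)
9^256 ≡ 77^2 = 5929 ≡ 315 (mod 401)
400 = 256 + 128 + 16 in binary powers of 2.
So 9^400 ≡ 315 · 77 · 255 ≡ 1 (mod 401).
Since the result is 1, base 9 gives no evidence that 401 is composite.

1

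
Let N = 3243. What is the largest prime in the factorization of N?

3243 = 3 · 1081
1081 = 23 · 47
47 is prime.
So 3243 = 3 · 23 · 47; the largest prime factor is 47.

47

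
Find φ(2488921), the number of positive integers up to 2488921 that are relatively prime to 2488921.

2430480

Factor: 2488921 = 83 · 157 · 191.
φ(2488921) = (83−1) · (157−1) · (191−1) = 82 · 156 · 190 = 2430480.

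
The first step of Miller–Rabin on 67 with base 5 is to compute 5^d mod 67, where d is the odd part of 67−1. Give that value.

66

67 − 1 = 66 = 2^1 · 33, so d = 33.
5^1 ≡ 5 (mod 67)
5^2 ≡ 5^2 = 25 ≡ 25 (mod 67)
5^4 ≡ 25^2 = 625 ≡ 22 (mod 67)
5^8 ≡ 22^2 = 484 ≡ 15 (mod 67)
5^16 ≡ 15^2 = 225 ≡ 24 (mod 67)
5^32 ≡ 24^2 = 576 ≡ 40 (mod 67)
33 = 32 + 1 in binary powers of 2.
So 5^33 ≡ 40 · 5 ≡ 66 (mod 67).
Since 5^d ≡ 66 (mod 67), base 5 does not prove 67 composite.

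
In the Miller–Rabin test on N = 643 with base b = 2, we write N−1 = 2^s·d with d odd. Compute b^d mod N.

642

643 − 1 = 642 = 2^1 · 321, so d = 321.
2^1 ≡ 2 (mod 643)
2^2 ≡ 2^2 = 4 ≡ 4 (mod 643)
2^4 ≡ 4^2 = 16 ≡ 16 (mod 643)
2^8 ≡ 16^2 = 256 ≡ 256 (mod 643)
2^16 ≡ 256^2 = 65536 ≡ 593 (mod 643)
2^32 ≡ 593^2 = 351649 ≡ 571 (mod 643)
2^64 ≡ 571^2 = 326041 ≡ 40 (mod 643)
2^128 ≡ 40^2 = 1600 ≡ 314 (mod 643)
2^256 ≡ 314^2 = 98596 ≡ 217 (mod 643)
321 = 256 + 64 + 1 in binary powers of 2.
So 2^321 ≡ 217 · 40 · 2 ≡ 642 (mod 643).
Since 2^d ≡ 642 (mod 643), base 2 does not prove 643 composite.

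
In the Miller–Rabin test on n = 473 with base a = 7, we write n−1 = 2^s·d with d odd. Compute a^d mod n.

338

473 − 1 = 472 = 2^3 · 59, so d = 59.
7^1 ≡ 7 (mod 473)
7^2 ≡ 7^2 = 49 ≡ 49 (mod 473)
7^4 ≡ 49^2 = 2401 ≡ 36 (mod 473)
7^8 ≡ 36^2 = 1296 ≡ 350 (mod 473)
7^16 ≡ 350^2 = 122500 ≡ 466 (mod 473)
7^32 ≡ 466^2 = 217156 ≡ 49 (mod 473)
59 = 32 + 16 + 8 + 2 + 1 in binary powers of 2.
So 7^59 ≡ 49 · 466 · 350 · 49 · 7 ≡ 338 (mod 473).
Squaring chain: 338 → 251 → 92; never reaches −1, so base 7 is a Miller–Rabin witness that 473 is composite.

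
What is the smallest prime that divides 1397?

1397 is odd.
Digit sum 20, not divisible by 3.
Ends in 7: not divisible by 5.
7: 1397 = 7·199 + 4
11: 1397 = 11·127

11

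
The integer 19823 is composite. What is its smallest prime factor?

43

19823 is odd.
Digit sum 23, not divisible by 3.
Ends in 3: not divisible by 5.
7: 19823 = 7·2831 + 6
11: 19823 = 11·1802 + 1
13: 19823 = 13·1524 + 11
17: 19823 = 17·1166 + 1
19: 19823 = 19·1043 + 6
23: 19823 = 23·861 + 20
29: 19823 = 29·683 + 16
31: 19823 = 31·639 + 14
37: 19823 = 37·535 + 28
41: 19823 = 41·483 + 20
43: 19823 = 43·461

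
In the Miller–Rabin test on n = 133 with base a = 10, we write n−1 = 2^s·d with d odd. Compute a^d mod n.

27

133 − 1 = 132 = 2^2 · 33, so d = 33.
10^1 ≡ 10 (mod 133)
10^2 ≡ 10^2 = 100 ≡ 100 (mod 133)
10^4 ≡ 100^2 = 10000 ≡ 25 (mod 133)
10^8 ≡ 25^2 = 625 ≡ 93 (mod 133)
10^16 ≡ 93^2 = 8649 ≡ 4 (mod 133)
10^32 ≡ 4^2 = 16 ≡ 16 (mod 133)
33 = 32 + 1 in binary powers of 2.
So 10^33 ≡ 16 · 10 ≡ 27 (mod 133).
Squaring chain: 27 → 64; never reaches −1, so base 10 is a Miller–Rabin witness that 133 is composite.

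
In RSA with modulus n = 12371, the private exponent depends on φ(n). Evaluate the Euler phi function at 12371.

Factor: 12371 = 89 · 139.
φ(12371) = (89−1) · (139−1) = 88 · 138 = 12144.

12144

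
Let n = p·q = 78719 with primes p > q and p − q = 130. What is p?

Since p = q + 130, we have 78719 = q(q + 130), so q² + 130q − 78719 = 0.
Discriminant: 130² + 4·78719 = 16900 + 314876 = 331776; √331776 = 576.
q = (−130 + 576)/2 = 223, and p = q + 130 = 353.
Check: 223 · 353 = 78719.

353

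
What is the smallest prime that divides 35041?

35041 is odd.
Digit sum 13, not divisible by 3.
Ends in 1: not divisible by 5.
7: 35041 = 7·5005 + 6
11: 35041 = 11·3185 + 6
13: 35041 = 13·2695 + 6
17: 35041 = 17·2061 + 4
19: 35041 = 19·1844 + 5
23: 35041 = 23·1523 + 12
29: 35041 = 29·1208 + 9
31: 35041 = 31·1130 + 11
37: 35041 = 37·947 + 2
41: 35041 = 41·854 + 27
43: 35041 = 43·814 + 39
47: 35041 = 47·745 + 26
53: 35041 = 53·661 + 8
59: 35041 = 59·593 + 54
61: 35041 = 61·574 + 27
67: 35041 = 67·523

67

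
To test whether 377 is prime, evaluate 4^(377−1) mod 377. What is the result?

4^1 ≡ 4 (mod 377)
4^2 ≡ 4^2 = 16 ≡ 16 (mod 377)
4^4 ≡ 16^2 = 256 ≡ 256 (mod 377)
4^8 ≡ 256^2 = 65536 ≡ 315 (mod 377)
4^16 ≡ 315^2 = 99225 ≡ 74 (mod 377)
4^32 ≡ 74^2 = 5476 ≡ 198 (mod 377)
4^64 ≡ 198^2 = 39204 ≡ 373 (mod 377)
4^128 ≡ 373^2 = 139129 ≡ 16 (mod 377)
4^256 ≡ 16^2 = 256 ≡ 256 (mod 377)
376 = 256 + 64 + 32 + 16 + 8 in binary powers of 2.
So 4^376 ≡ 256 · 373 · 198 · 74 · 315 ≡ 165 (mod 377).
Since 165 ≠ 1, base 4 is a Fermat witness: 377 is composite.

165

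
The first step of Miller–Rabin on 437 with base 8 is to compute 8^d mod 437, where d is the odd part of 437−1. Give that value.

437 − 1 = 436 = 2^2 · 109, so d = 109.
8^1 ≡ 8 (mod 437)
8^2 ≡ 8^2 = 64 ≡ 64 (mod 437)
8^4 ≡ 64^2 = 4096 ≡ 163 (mod 437)
8^8 ≡ 163^2 = 26569 ≡ 349 (mod 437)
8^16 ≡ 349^2 = 121801 ≡ 315 (mod 437)
8^32 ≡ 315^2 = 99225 ≡ 26 (mod 437)
8^64 ≡ 26^2 = 676 ≡ 239 (mod 437)
109 = 64 + 32 + 8 + 4 + 1 in binary powers of 2.
So 8^109 ≡ 239 · 26 · 349 · 163 · 8 ≡ 141 (mod 437).
Squaring chain: 141 → 216; never reaches −1, so base 8 is a Miller–Rabin witness that 437 is composite.

141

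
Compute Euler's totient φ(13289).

13056

Factor: 13289 = 97 · 137.
φ(13289) = (97−1) · (137−1) = 96 · 136 = 13056.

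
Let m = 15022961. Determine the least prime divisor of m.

71

15022961 is odd.
Digit sum 26, not divisible by 3.
Ends in 1: not divisible by 5.
7: 15022961 = 7·2146137 + 2
11: 15022961 = 11·1365723 + 8
13: 15022961 = 13·1155612 + 5
17: 15022961 = 17·883703 + 10
19: 15022961 = 19·790682 + 3
23: 15022961 = 23·653172 + 5
29: 15022961 = 29·518033 + 4
31: 15022961 = 31·484611 + 20
37: 15022961 = 37·406025 + 36
41: 15022961 = 41·366413 + 28
43: 15022961 = 43·349371 + 8
47: 15022961 = 47·319637 + 22
53: 15022961 = 53·283452 + 5
59: 15022961 = 59·254626 + 27
61: 15022961 = 61·246278 + 3
67: 15022961 = 67·224223 + 20
71: 15022961 = 71·211591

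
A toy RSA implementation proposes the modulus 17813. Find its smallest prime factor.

47

17813 is odd.
Digit sum 20, not divisible by 3.
Ends in 3: not divisible by 5.
7: 17813 = 7·2544 + 5
11: 17813 = 11·1619 + 4
13: 17813 = 13·1370 + 3
17: 17813 = 17·1047 + 14
19: 17813 = 19·937 + 10
23: 17813 = 23·774 + 11
29: 17813 = 29·614 + 7
31: 17813 = 31·574 + 19
37: 17813 = 37·481 + 16
41: 17813 = 41·434 + 19
43: 17813 = 43·414 + 11
47: 17813 = 47·379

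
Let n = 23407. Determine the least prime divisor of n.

89

23407 is odd.
Digit sum 16, not divisible by 3.
Ends in 7: not divisible by 5.
7: 23407 = 7·3343 + 6
11: 23407 = 11·2127 + 10
13: 23407 = 13·1800 + 7
17: 23407 = 17·1376 + 15
19: 23407 = 19·1231 + 18
23: 23407 = 23·1017 + 16
29: 23407 = 29·807 + 4
31: 23407 = 31·755 + 2
37: 23407 = 37·632 + 23
41: 23407 = 41·570 + 37
43: 23407 = 43·544 + 15
47: 23407 = 47·498 + 1
53: 23407 = 53·441 + 34
59: 23407 = 59·396 + 43
61: 23407 = 61·383 + 44
67: 23407 = 67·349 + 24
71: 23407 = 71·329 + 48
73: 23407 = 73·320 + 47
79: 23407 = 79·296 + 23
83: 23407 = 83·282 + 1
89: 23407 = 89·263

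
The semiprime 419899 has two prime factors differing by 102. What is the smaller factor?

Since p = q + 102, we have 419899 = q(q + 102), so q² + 102q − 419899 = 0.
Discriminant: 102² + 4·419899 = 10404 + 1679596 = 1690000; √1690000 = 1300.
q = (−102 + 1300)/2 = 599, and p = q + 102 = 701.
Check: 599 · 701 = 419899.

599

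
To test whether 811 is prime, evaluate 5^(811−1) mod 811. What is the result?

5^1 ≡ 5 (mod 811)
5^2 ≡ 5^2 = 25 ≡ 25 (mod 811)
5^4 ≡ 25^2 = 625 ≡ 625 (mod 811)
5^8 ≡ 625^2 = 390625 ≡ 534 (mod 811)
5^16 ≡ 534^2 = 285156 ≡ 495 (mod 811)
5^32 ≡ 495^2 = 245025 ≡ 103 (mod 811)
5^64 ≡ 103^2 = 10609 ≡ 66 (mod 811)
5^128 ≡ 66^2 = 4356 ≡ 301 (mod 811)
5^256 ≡ 301^2 = 90601 ≡ 580 (mod 811)
5^512 ≡ 580^2 = 336400 ≡ 646 (mod 811)
810 = 512 + 256 + 32 + 8 + 2 in binary powers of 2.
So 5^810 ≡ 646 · 580 · 103 · 534 · 25 ≡ 1 (mod 811).
Since the result is 1, base 5 gives no evidence that 811 is composite.

1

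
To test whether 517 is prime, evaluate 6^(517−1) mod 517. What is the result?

159

6^1 ≡ 6 (mod 517)
6^2 ≡ 6^2 = 36 ≡ 36 (mod 517)
6^4 ≡ 36^2 = 1296 ≡ 262 (mod 517)
6^8 ≡ 262^2 = 68644 ≡ 400 (mod 517)
6^16 ≡ 400^2 = 160000 ≡ 247 (mod 517)
6^32 ≡ 247^2 = 61009 ≡ 3 (mod 517)
6^64 ≡ 3^2 = 9 ≡ 9 (mod 517)
6^128 ≡ 9^2 = 81 ≡ 81 (mod 517)
6^256 ≡ 81^2 = 6561 ≡ 357 (mod 517)
6^512 ≡ 357^2 = 127449 ≡ 267 (mod 517)
516 = 512 + 4 in binary powers of 2.
So 6^516 ≡ 267 · 262 ≡ 159 (mod 517).
Since 159 ≠ 1, base 6 is a Fermat witness: 517 is composite.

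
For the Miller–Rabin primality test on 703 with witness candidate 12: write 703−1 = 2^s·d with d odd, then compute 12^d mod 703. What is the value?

703 − 1 = 702 = 2^1 · 351, so d = 351.
12^1 ≡ 12 (mod 703)
12^2 ≡ 12^2 = 144 ≡ 144 (mod 703)
12^4 ≡ 144^2 = 20736 ≡ 349 (mod 703)
12^8 ≡ 349^2 = 121801 ≡ 182 (mod 703)
12^16 ≡ 182^2 = 33124 ≡ 83 (mod 703)
12^32 ≡ 83^2 = 6889 ≡ 562 (mod 703)
12^64 ≡ 562^2 = 315844 ≡ 197 (mod 703)
12^128 ≡ 197^2 = 38809 ≡ 144 (mod 703)
12^256 ≡ 144^2 = 20736 ≡ 349 (mod 703)
351 = 256 + 64 + 16 + 8 + 4 + 2 + 1 in binary powers of 2.
So 12^351 ≡ 349 · 197 · 83 · 182 · 349 · 144 · 12 ≡ 75 (mod 703).
Squaring chain: 75; never reaches −1, so base 12 is a Miller–Rabin witness that 703 is composite.

75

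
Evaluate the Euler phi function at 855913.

Factor: 855913 = 59 · 89 · 163.
φ(855913) = (59−1) · (89−1) · (163−1) = 58 · 88 · 162 = 826848.

826848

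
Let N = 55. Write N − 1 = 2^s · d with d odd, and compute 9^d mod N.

55 − 1 = 54 = 2^1 · 27, so d = 27.
9^1 ≡ 9 (mod 55)
9^2 ≡ 9^2 = 81 ≡ 26 (mod 55)
9^4 ≡ 26^2 = 676 ≡ 16 (mod 55)
9^8 ≡ 16^2 = 256 ≡ 36 (mod 55)
9^16 ≡ 36^2 = 1296 ≡ 31 (mod 55)
27 = 16 + 8 + 2 + 1 in binary powers of 2.
So 9^27 ≡ 31 · 36 · 26 · 9 ≡ 4 (mod 55).
Squaring chain: 4; never reaches −1, so base 9 is a Miller–Rabin witness that 55 is composite.

4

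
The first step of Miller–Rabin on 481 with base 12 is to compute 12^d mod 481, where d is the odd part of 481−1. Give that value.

454

481 − 1 = 480 = 2^5 · 15, so d = 15.
12^1 ≡ 12 (mod 481)
12^2 ≡ 12^2 = 144 ≡ 144 (mod 481)
12^4 ≡ 144^2 = 20736 ≡ 53 (mod 481)
12^8 ≡ 53^2 = 2809 ≡ 404 (mod 481)
15 = 8 + 4 + 2 + 1 in binary powers of 2.
So 12^15 ≡ 404 · 53 · 144 · 12 ≡ 454 (mod 481).
Squaring chain: 454 → 248 → 417 → 248 → 417; never reaches −1, so base 12 is a Miller–Rabin witness that 481 is composite.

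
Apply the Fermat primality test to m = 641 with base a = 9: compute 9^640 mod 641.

9^1 ≡ 9 (mod 641)
9^2 ≡ 9^2 = 81 ≡ 81 (mod 641)
9^4 ≡ 81^2 = 6561 ≡ 151 (mod 641)
9^8 ≡ 151^2 = 22801 ≡ 366 (mod 641)
9^16 ≡ 366^2 = 133956 ≡ 628 (mod 641)
9^32 ≡ 628^2 = 394384 ≡ 169 (mod 641)
9^64 ≡ 169^2 = 28561 ≡ 357 (mod 641)
9^128 ≡ 357^2 = 127449 ≡ 531 (mod 641)
9^256 ≡ 531^2 = 281961 ≡ 562 (mod 641)
9^512 ≡ 562^2 = 315844 ≡ 472 (mod 641)
640 = 512 + 128 in binary powers of 2.
So 9^640 ≡ 472 · 531 ≡ 1 (mod 641).
Since the result is 1, base 9 gives no evidence that 641 is composite.

1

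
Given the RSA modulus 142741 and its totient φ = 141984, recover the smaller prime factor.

349

φ(n) = (p−1)(q−1) = n − (p+q) + 1, so p + q = 142741 − 141984 + 1 = 758.
p and q are the roots of t² − 758t + 142741 = 0.
Discriminant: 758² − 4·142741 = 574564 − 570964 = 3600; √3600 = 60.
q = (758 − 60)/2 = 349, p = (758 + 60)/2 = 409.
Check: 349 · 409 = 142741.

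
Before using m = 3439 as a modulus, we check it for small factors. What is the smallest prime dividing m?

3439 is odd.
Digit sum 19, not divisible by 3.
Ends in 9: not divisible by 5.
7: 3439 = 7·491 + 2
11: 3439 = 11·312 + 7
13: 3439 = 13·264 + 7
17: 3439 = 17·202 + 5
19: 3439 = 19·181

19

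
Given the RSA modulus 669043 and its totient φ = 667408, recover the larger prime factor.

φ(n) = (p−1)(q−1) = n − (p+q) + 1, so p + q = 669043 − 667408 + 1 = 1636.
p and q are the roots of t² − 1636t + 669043 = 0.
Discriminant: 1636² − 4·669043 = 2676496 − 2676172 = 324; √324 = 18.
q = (1636 − 18)/2 = 809, p = (1636 + 18)/2 = 827.
Check: 809 · 827 = 669043.

827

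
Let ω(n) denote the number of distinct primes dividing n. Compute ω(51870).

6

51870 = 2 · 25935
25935 = 3 · 8645
8645 = 5 · 1729
1729 = 7 · 247
247 = 13 · 19
51870 = 2 · 3 · 5 · 7 · 13 · 19, which has 6 distinct prime factors.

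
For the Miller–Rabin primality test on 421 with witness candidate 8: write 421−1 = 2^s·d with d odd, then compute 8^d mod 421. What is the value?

421 − 1 = 420 = 2^2 · 105, so d = 105.
8^1 ≡ 8 (mod 421)
8^2 ≡ 8^2 = 64 ≡ 64 (mod 421)
8^4 ≡ 64^2 = 4096 ≡ 307 (mod 421)
8^8 ≡ 307^2 = 94249 ≡ 366 (mod 421)
8^16 ≡ 366^2 = 133956 ≡ 78 (mod 421)
8^32 ≡ 78^2 = 6084 ≡ 190 (mod 421)
8^64 ≡ 190^2 = 36100 ≡ 315 (mod 421)
105 = 64 + 32 + 8 + 1 in binary powers of 2.
So 8^105 ≡ 315 · 190 · 366 · 8 ≡ 392 (mod 421).
Squaring chain: 392 → 420; reaches −1, so base 8 does not prove 421 composite.

392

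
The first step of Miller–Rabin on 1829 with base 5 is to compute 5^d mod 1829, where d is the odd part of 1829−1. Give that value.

1462

1829 − 1 = 1828 = 2^2 · 457, so d = 457.
5^1 ≡ 5 (mod 1829)
5^2 ≡ 5^2 = 25 ≡ 25 (mod 1829)
5^4 ≡ 25^2 = 625 ≡ 625 (mod 1829)
5^8 ≡ 625^2 = 390625 ≡ 1048 (mod 1829)
5^16 ≡ 1048^2 = 1098304 ≡ 904 (mod 1829)
5^32 ≡ 904^2 = 817216 ≡ 1482 (mod 1829)
5^64 ≡ 1482^2 = 2196324 ≡ 1524 (mod 1829)
5^128 ≡ 1524^2 = 2322576 ≡ 1575 (mod 1829)
5^256 ≡ 1575^2 = 2480625 ≡ 501 (mod 1829)
457 = 256 + 128 + 64 + 8 + 1 in binary powers of 2.
So 5^457 ≡ 501 · 1575 · 1524 · 1048 · 5 ≡ 1462 (mod 1829).
Squaring chain: 1462 → 1172; never reaches −1, so base 5 is a Miller–Rabin witness that 1829 is composite.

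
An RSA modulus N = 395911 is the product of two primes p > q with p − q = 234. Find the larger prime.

757

Since p = q + 234, we have 395911 = q(q + 234), so q² + 234q − 395911 = 0.
Discriminant: 234² + 4·395911 = 54756 + 1583644 = 1638400; √1638400 = 1280.
q = (−234 + 1280)/2 = 523, and p = q + 234 = 757.
Check: 523 · 757 = 395911.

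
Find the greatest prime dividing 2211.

2211 = 3 · 737
737 = 11 · 67
67 is prime.
So 2211 = 3 · 11 · 67; the largest prime factor is 67.

67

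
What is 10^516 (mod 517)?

397

10^1 ≡ 10 (mod 517)
10^2 ≡ 10^2 = 100 ≡ 100 (mod 517)
10^4 ≡ 100^2 = 10000 ≡ 177 (mod 517)
10^8 ≡ 177^2 = 31329 ≡ 309 (mod 517)
10^16 ≡ 309^2 = 95481 ≡ 353 (mod 517)
10^32 ≡ 353^2 = 124609 ≡ 12 (mod 517)
10^64 ≡ 12^2 = 144 ≡ 144 (mod 517)
10^128 ≡ 144^2 = 20736 ≡ 56 (mod 517)
10^256 ≡ 56^2 = 3136 ≡ 34 (mod 517)
10^512 ≡ 34^2 = 1156 ≡ 122 (mod 517)
516 = 512 + 4 in binary powers of 2.
So 10^516 ≡ 122 · 177 ≡ 397 (mod 517).
Since 397 ≠ 1, base 10 is a Fermat witness: 517 is composite.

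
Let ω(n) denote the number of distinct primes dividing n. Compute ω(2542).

3

2542 = 2 · 1271
1271 = 31 · 41
2542 = 2 · 31 · 41, which has 3 distinct prime factors.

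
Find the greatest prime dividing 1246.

89

1246 = 2 · 623
623 = 7 · 89
89 is prime.
So 1246 = 2 · 7 · 89; the largest prime factor is 89.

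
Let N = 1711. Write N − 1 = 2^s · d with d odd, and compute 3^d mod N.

606

1711 − 1 = 1710 = 2^1 · 855, so d = 855.
3^1 ≡ 3 (mod 1711)
3^2 ≡ 3^2 = 9 ≡ 9 (mod 1711)
3^4 ≡ 9^2 = 81 ≡ 81 (mod 1711)
3^8 ≡ 81^2 = 6561 ≡ 1428 (mod 1711)
3^16 ≡ 1428^2 = 2039184 ≡ 1383 (mod 1711)
3^32 ≡ 1383^2 = 1912689 ≡ 1502 (mod 1711)
3^64 ≡ 1502^2 = 2256004 ≡ 906 (mod 1711)
3^128 ≡ 906^2 = 820836 ≡ 1267 (mod 1711)
3^256 ≡ 1267^2 = 1605289 ≡ 371 (mod 1711)
3^512 ≡ 371^2 = 137641 ≡ 761 (mod 1711)
855 = 512 + 256 + 64 + 16 + 4 + 2 + 1 in binary powers of 2.
So 3^855 ≡ 761 · 371 · 906 · 1383 · 81 · 9 · 3 ≡ 606 (mod 1711).
Squaring chain: 606; never reaches −1, so base 3 is a Miller–Rabin witness that 1711 is composite.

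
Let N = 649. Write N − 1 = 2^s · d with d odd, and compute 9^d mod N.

196

649 − 1 = 648 = 2^3 · 81, so d = 81.
9^1 ≡ 9 (mod 649)
9^2 ≡ 9^2 = 81 ≡ 81 (mod 649)
9^4 ≡ 81^2 = 6561 ≡ 71 (mod 649)
9^8 ≡ 71^2 = 5041 ≡ 498 (mod 649)
9^16 ≡ 498^2 = 248004 ≡ 86 (mod 649)
9^32 ≡ 86^2 = 7396 ≡ 257 (mod 649)
9^64 ≡ 257^2 = 66049 ≡ 500 (mod 649)
81 = 64 + 16 + 1 in binary powers of 2.
So 9^81 ≡ 500 · 86 · 9 ≡ 196 (mod 649).
Squaring chain: 196 → 125 → 49; never reaches −1, so base 9 is a Miller–Rabin witness that 649 is composite.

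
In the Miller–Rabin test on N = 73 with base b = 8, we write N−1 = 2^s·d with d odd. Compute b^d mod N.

73 − 1 = 72 = 2^3 · 9, so d = 9.
8^1 ≡ 8 (mod 73)
8^2 ≡ 8^2 = 64 ≡ 64 (mod 73)
8^4 ≡ 64^2 = 4096 ≡ 8 (mod 73)
8^8 ≡ 8^2 = 64 ≡ 64 (mod 73)
9 = 8 + 1 in binary powers of 2.
So 8^9 ≡ 64 · 8 ≡ 1 (mod 73).
Since 8^d ≡ 1 (mod 73), base 8 does not prove 73 composite.

1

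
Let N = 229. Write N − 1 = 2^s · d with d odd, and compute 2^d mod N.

229 − 1 = 228 = 2^2 · 57, so d = 57.
2^1 ≡ 2 (mod 229)
2^2 ≡ 2^2 = 4 ≡ 4 (mod 229)
2^4 ≡ 4^2 = 16 ≡ 16 (mod 229)
2^8 ≡ 16^2 = 256 ≡ 27 (mod 229)
2^16 ≡ 27^2 = 729 ≡ 42 (mod 229)
2^32 ≡ 42^2 = 1764 ≡ 161 (mod 229)
57 = 32 + 16 + 8 + 1 in binary powers of 2.
So 2^57 ≡ 161 · 42 · 27 · 2 ≡ 122 (mod 229).
Squaring chain: 122 → 228; reaches −1, so base 2 does not prove 229 composite.

122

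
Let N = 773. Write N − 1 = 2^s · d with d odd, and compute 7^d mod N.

773 − 1 = 772 = 2^2 · 193, so d = 193.
7^1 ≡ 7 (mod 773)
7^2 ≡ 7^2 = 49 ≡ 49 (mod 773)
7^4 ≡ 49^2 = 2401 ≡ 82 (mod 773)
7^8 ≡ 82^2 = 6724 ≡ 540 (mod 773)
7^16 ≡ 540^2 = 291600 ≡ 179 (mod 773)
7^32 ≡ 179^2 = 32041 ≡ 348 (mod 773)
7^64 ≡ 348^2 = 121104 ≡ 516 (mod 773)
7^128 ≡ 516^2 = 266256 ≡ 344 (mod 773)
193 = 128 + 64 + 1 in binary powers of 2.
So 7^193 ≡ 344 · 516 · 7 ≡ 317 (mod 773).
Squaring chain: 317 → 772; reaches −1, so base 7 does not prove 773 composite.

317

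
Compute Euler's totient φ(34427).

Factor: 34427 = 173 · 199.
φ(34427) = (173−1) · (199−1) = 172 · 198 = 34056.

34056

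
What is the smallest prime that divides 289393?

289393 is odd.
Digit sum 34, not divisible by 3.
Ends in 3: not divisible by 5.
7: 289393 = 7·41341 + 6
11: 289393 = 11·26308 + 5
13: 289393 = 13·22261

13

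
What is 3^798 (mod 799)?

784

3^1 ≡ 3 (mod 799)
3^2 ≡ 3^2 = 9 ≡ 9 (mod 799)
3^4 ≡ 9^2 = 81 ≡ 81 (mod 799)
3^8 ≡ 81^2 = 6561 ≡ 169 (mod 799)
3^16 ≡ 169^2 = 28561 ≡ 596 (mod 799)
3^32 ≡ 596^2 = 355216 ≡ 460 (mod 799)
3^64 ≡ 460^2 = 211600 ≡ 664 (mod 799)
3^128 ≡ 664^2 = 440896 ≡ 647 (mod 799)
3^256 ≡ 647^2 = 418609 ≡ 732 (mod 799)
3^512 ≡ 732^2 = 535824 ≡ 494 (mod 799)
798 = 512 + 256 + 16 + 8 + 4 + 2 in binary powers of 2.
So 3^798 ≡ 494 · 732 · 596 · 169 · 81 · 9 ≡ 784 (mod 799).
Since 784 ≠ 1, base 3 is a Fermat witness: 799 is composite.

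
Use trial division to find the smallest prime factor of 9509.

9509 is odd.
Digit sum 23, not divisible by 3.
Ends in 9: not divisible by 5.
7: 9509 = 7·1358 + 3
11: 9509 = 11·864 + 5
13: 9509 = 13·731 + 6
17: 9509 = 17·559 + 6
19: 9509 = 19·500 + 9
23: 9509 = 23·413 + 10
29: 9509 = 29·327 + 26
31: 9509 = 31·306 + 23
37: 9509 = 37·257

37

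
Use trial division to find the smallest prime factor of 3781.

3781 is odd.
Digit sum 19, not divisible by 3.
Ends in 1: not divisible by 5.
7: 3781 = 7·540 + 1
11: 3781 = 11·343 + 8
13: 3781 = 13·290 + 11
17: 3781 = 17·222 + 7
19: 3781 = 19·199

19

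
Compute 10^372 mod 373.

1

10^1 ≡ 10 (mod 373)
10^2 ≡ 10^2 = 100 ≡ 100 (mod 373)
10^4 ≡ 100^2 = 10000 ≡ 302 (mod 373)
10^8 ≡ 302^2 = 91204 ≡ 192 (mod 373)
10^16 ≡ 192^2 = 36864 ≡ 310 (mod 373)
10^32 ≡ 310^2 = 96100 ≡ 239 (mod 373)
10^64 ≡ 239^2 = 57121 ≡ 52 (mod 373)
10^128 ≡ 52^2 = 2704 ≡ 93 (mod 373)
10^256 ≡ 93^2 = 8649 ≡ 70 (mod 373)
372 = 256 + 64 + 32 + 16 + 4 in binary powers of 2.
So 10^372 ≡ 70 · 52 · 239 · 310 · 302 ≡ 1 (mod 373).
Since the result is 1, base 10 gives no evidence that 373 is composite.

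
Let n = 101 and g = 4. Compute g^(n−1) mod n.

4^1 ≡ 4 (mod 101)
4^2 ≡ 4^2 = 16 ≡ 16 (mod 101)
4^4 ≡ 16^2 = 256 ≡ 54 (mod 101)
4^8 ≡ 54^2 = 2916 ≡ 88 (mod 101)
4^16 ≡ 88^2 = 7744 ≡ 68 (mod 101)
4^32 ≡ 68^2 = 4624 ≡ 79 (mod 101)
4^64 ≡ 79^2 = 6241 ≡ 80 (mod 101)
100 = 64 + 32 + 4 in binary powers of 2.
So 4^100 ≡ 80 · 79 · 54 ≡ 1 (mod 101).
Since the result is 1, base 4 gives no evidence that 101 is composite.

1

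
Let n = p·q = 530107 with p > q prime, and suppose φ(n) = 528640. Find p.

φ(n) = (p−1)(q−1) = n − (p+q) + 1, so p + q = 530107 − 528640 + 1 = 1468.
p and q are the roots of t² − 1468t + 530107 = 0.
Discriminant: 1468² − 4·530107 = 2155024 − 2120428 = 34596; √34596 = 186.
q = (1468 − 186)/2 = 641, p = (1468 + 186)/2 = 827.
Check: 641 · 827 = 530107.

827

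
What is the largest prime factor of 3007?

3007 = 31 · 97
97 is prime.
So 3007 = 31 · 97; the largest prime factor is 97.

97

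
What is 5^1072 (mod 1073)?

488

5^1 ≡ 5 (mod 1073)
5^2 ≡ 5^2 = 25 ≡ 25 (mod 1073)
5^4 ≡ 25^2 = 625 ≡ 625 (mod 1073)
5^8 ≡ 625^2 = 390625 ≡ 53 (mod 1073)
5^16 ≡ 53^2 = 2809 ≡ 663 (mod 1073)
5^32 ≡ 663^2 = 439569 ≡ 712 (mod 1073)
5^64 ≡ 712^2 = 506944 ≡ 488 (mod 1073)
5^128 ≡ 488^2 = 238144 ≡ 1011 (mod 1073)
5^256 ≡ 1011^2 = 1022121 ≡ 625 (mod 1073)
5^512 ≡ 625^2 = 390625 ≡ 53 (mod 1073)
5^1024 ≡ 53^2 = 2809 ≡ 663 (mod 1073)
1072 = 1024 + 32 + 16 in binary powers of 2.
So 5^1072 ≡ 663 · 712 · 663 ≡ 488 (mod 1073).
Since 488 ≠ 1, base 5 is a Fermat witness: 1073 is composite.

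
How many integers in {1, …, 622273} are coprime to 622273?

597168

Factor: 622273 = 53 · 59 · 199.
φ(622273) = (53−1) · (59−1) · (199−1) = 52 · 58 · 198 = 597168.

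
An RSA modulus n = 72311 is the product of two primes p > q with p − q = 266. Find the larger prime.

Since p = q + 266, we have 72311 = q(q + 266), so q² + 266q − 72311 = 0.
Discriminant: 266² + 4·72311 = 70756 + 289244 = 360000; √360000 = 600.
q = (−266 + 600)/2 = 167, and p = q + 266 = 433.
Check: 167 · 433 = 72311.

433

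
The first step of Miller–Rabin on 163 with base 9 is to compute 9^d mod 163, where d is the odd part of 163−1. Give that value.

1

163 − 1 = 162 = 2^1 · 81, so d = 81.
9^1 ≡ 9 (mod 163)
9^2 ≡ 9^2 = 81 ≡ 81 (mod 163)
9^4 ≡ 81^2 = 6561 ≡ 41 (mod 163)
9^8 ≡ 41^2 = 1681 ≡ 51 (mod 163)
9^16 ≡ 51^2 = 2601 ≡ 156 (mod 163)
9^32 ≡ 156^2 = 24336 ≡ 49 (mod 163)
9^64 ≡ 49^2 = 2401 ≡ 119 (mod 163)
81 = 64 + 16 + 1 in binary powers of 2.
So 9^81 ≡ 119 · 156 · 9 ≡ 1 (mod 163).
Since 9^d ≡ 1 (mod 163), base 9 does not prove 163 composite.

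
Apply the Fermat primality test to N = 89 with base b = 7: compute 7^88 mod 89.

1

7^1 ≡ 7 (mod 89)
7^2 ≡ 7^2 = 49 ≡ 49 (mod 89)
7^4 ≡ 49^2 = 2401 ≡ 87 (mod 89)
7^8 ≡ 87^2 = 7569 ≡ 4 (mod 89)
7^16 ≡ 4^2 = 16 ≡ 16 (mod 89)
7^32 ≡ 16^2 = 256 ≡ 78 (mod 89)
7^64 ≡ 78^2 = 6084 ≡ 32 (mod 89)
88 = 64 + 16 + 8 in binary powers of 2.
So 7^88 ≡ 32 · 16 · 4 ≡ 1 (mod 89).
Since the result is 1, base 7 gives no evidence that 89 is composite.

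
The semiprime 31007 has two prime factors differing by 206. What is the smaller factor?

Since p = q + 206, we have 31007 = q(q + 206), so q² + 206q − 31007 = 0.
Discriminant: 206² + 4·31007 = 42436 + 124028 = 166464; √166464 = 408.
q = (−206 + 408)/2 = 101, and p = q + 206 = 307.
Check: 101 · 307 = 31007.

101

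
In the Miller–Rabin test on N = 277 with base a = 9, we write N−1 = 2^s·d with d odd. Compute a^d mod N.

277 − 1 = 276 = 2^2 · 69, so d = 69.
9^1 ≡ 9 (mod 277)
9^2 ≡ 9^2 = 81 ≡ 81 (mod 277)
9^4 ≡ 81^2 = 6561 ≡ 190 (mod 277)
9^8 ≡ 190^2 = 36100 ≡ 90 (mod 277)
9^16 ≡ 90^2 = 8100 ≡ 67 (mod 277)
9^32 ≡ 67^2 = 4489 ≡ 57 (mod 277)
9^64 ≡ 57^2 = 3249 ≡ 202 (mod 277)
69 = 64 + 4 + 1 in binary powers of 2.
So 9^69 ≡ 202 · 190 · 9 ≡ 1 (mod 277).
Since 9^d ≡ 1 (mod 277), base 9 does not prove 277 composite.

1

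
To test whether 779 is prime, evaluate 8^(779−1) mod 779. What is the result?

353

8^1 ≡ 8 (mod 779)
8^2 ≡ 8^2 = 64 ≡ 64 (mod 779)
8^4 ≡ 64^2 = 4096 ≡ 201 (mod 779)
8^8 ≡ 201^2 = 40401 ≡ 672 (mod 779)
8^16 ≡ 672^2 = 451584 ≡ 543 (mod 779)
8^32 ≡ 543^2 = 294849 ≡ 387 (mod 779)
8^64 ≡ 387^2 = 149769 ≡ 201 (mod 779)
8^128 ≡ 201^2 = 40401 ≡ 672 (mod 779)
8^256 ≡ 672^2 = 451584 ≡ 543 (mod 779)
8^512 ≡ 543^2 = 294849 ≡ 387 (mod 779)
778 = 512 + 256 + 8 + 2 in binary powers of 2.
So 8^778 ≡ 387 · 543 · 672 · 64 ≡ 353 (mod 779).
Since 353 ≠ 1, base 8 is a Fermat witness: 779 is composite.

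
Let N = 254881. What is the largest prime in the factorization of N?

254881 = 11 · 23171
23171 = 17 · 1363
1363 = 29 · 47
47 is prime.
So 254881 = 11 · 17 · 29 · 47; the largest prime factor is 47.

47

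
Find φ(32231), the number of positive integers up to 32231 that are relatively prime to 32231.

Factor: 32231 = 167 · 193.
φ(32231) = (167−1) · (193−1) = 166 · 192 = 31872.

31872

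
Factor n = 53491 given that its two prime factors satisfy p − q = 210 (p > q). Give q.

149

Since p = q + 210, we have 53491 = q(q + 210), so q² + 210q − 53491 = 0.
Discriminant: 210² + 4·53491 = 44100 + 213964 = 258064; √258064 = 508.
q = (−210 + 508)/2 = 149, and p = q + 210 = 359.
Check: 149 · 359 = 53491.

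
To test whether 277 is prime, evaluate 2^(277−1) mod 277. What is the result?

1

2^1 ≡ 2 (mod 277)
2^2 ≡ 2^2 = 4 ≡ 4 (mod 277)
2^4 ≡ 4^2 = 16 ≡ 16 (mod 277)
2^8 ≡ 16^2 = 256 ≡ 256 (mod 277)
2^16 ≡ 256^2 = 65536 ≡ 164 (mod 277)
2^32 ≡ 164^2 = 26896 ≡ 27 (mod 277)
2^64 ≡ 27^2 = 729 ≡ 175 (mod 277)
2^128 ≡ 175^2 = 30625 ≡ 155 (mod 277)
2^256 ≡ 155^2 = 24025 ≡ 203 (mod 277)
276 = 256 + 16 + 4 in binary powers of 2.
So 2^276 ≡ 203 · 164 · 16 ≡ 1 (mod 277).
Since the result is 1, base 2 gives no evidence that 277 is composite.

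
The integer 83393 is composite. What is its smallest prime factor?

89

83393 is odd.
Digit sum 26, not divisible by 3.
Ends in 3: not divisible by 5.
7: 83393 = 7·11913 + 2
11: 83393 = 11·7581 + 2
13: 83393 = 13·6414 + 11
17: 83393 = 17·4905 + 8
19: 83393 = 19·4389 + 2
23: 83393 = 23·3625 + 18
29: 83393 = 29·2875 + 18
31: 83393 = 31·2690 + 3
37: 83393 = 37·2253 + 32
41: 83393 = 41·2033 + 40
43: 83393 = 43·1939 + 16
47: 83393 = 47·1774 + 15
53: 83393 = 53·1573 + 24
59: 83393 = 59·1413 + 26
61: 83393 = 61·1367 + 6
67: 83393 = 67·1244 + 45
71: 83393 = 71·1174 + 39
73: 83393 = 73·1142 + 27
79: 83393 = 79·1055 + 48
83: 83393 = 83·1004 + 61
89: 83393 = 89·937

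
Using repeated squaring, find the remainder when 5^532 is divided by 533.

5^1 ≡ 5 (mod 533)
5^2 ≡ 5^2 = 25 ≡ 25 (mod 533)
5^4 ≡ 25^2 = 625 ≡ 92 (mod 533)
5^8 ≡ 92^2 = 8464 ≡ 469 (mod 533)
5^16 ≡ 469^2 = 219961 ≡ 365 (mod 533)
5^32 ≡ 365^2 = 133225 ≡ 508 (mod 533)
5^64 ≡ 508^2 = 258064 ≡ 92 (mod 533)
5^128 ≡ 92^2 = 8464 ≡ 469 (mod 533)
5^256 ≡ 469^2 = 219961 ≡ 365 (mod 533)
5^512 ≡ 365^2 = 133225 ≡ 508 (mod 533)
532 = 512 + 16 + 4 in binary powers of 2.
So 5^532 ≡ 508 · 365 · 92 ≡ 508 (mod 533).
Since 508 ≠ 1, base 5 is a Fermat witness: 533 is composite.

508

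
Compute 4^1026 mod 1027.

144

4^1 ≡ 4 (mod 1027)
4^2 ≡ 4^2 = 16 ≡ 16 (mod 1027)
4^4 ≡ 16^2 = 256 ≡ 256 (mod 1027)
4^8 ≡ 256^2 = 65536 ≡ 835 (mod 1027)
4^16 ≡ 835^2 = 697225 ≡ 919 (mod 1027)
4^32 ≡ 919^2 = 844561 ≡ 367 (mod 1027)
4^64 ≡ 367^2 = 134689 ≡ 152 (mod 1027)
4^128 ≡ 152^2 = 23104 ≡ 510 (mod 1027)
4^256 ≡ 510^2 = 260100 ≡ 269 (mod 1027)
4^512 ≡ 269^2 = 72361 ≡ 471 (mod 1027)
4^1024 ≡ 471^2 = 221841 ≡ 9 (mod 1027)
1026 = 1024 + 2 in binary powers of 2.
So 4^1026 ≡ 9 · 16 ≡ 144 (mod 1027).
Since 144 ≠ 1, base 4 is a Fermat witness: 1027 is composite.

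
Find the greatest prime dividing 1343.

1343 = 17 · 79
79 is prime.
So 1343 = 17 · 79; the largest prime factor is 79.

79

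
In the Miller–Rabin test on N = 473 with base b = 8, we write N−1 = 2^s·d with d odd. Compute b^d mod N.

469

473 − 1 = 472 = 2^3 · 59, so d = 59.
8^1 ≡ 8 (mod 473)
8^2 ≡ 8^2 = 64 ≡ 64 (mod 473)
8^4 ≡ 64^2 = 4096 ≡ 312 (mod 473)
8^8 ≡ 312^2 = 97344 ≡ 379 (mod 473)
8^16 ≡ 379^2 = 143641 ≡ 322 (mod 473)
8^32 ≡ 322^2 = 103684 ≡ 97 (mod 473)
59 = 32 + 16 + 8 + 2 + 1 in binary powers of 2.
So 8^59 ≡ 97 · 322 · 379 · 64 · 8 ≡ 469 (mod 473).
Squaring chain: 469 → 16 → 256; never reaches −1, so base 8 is a Miller–Rabin witness that 473 is composite.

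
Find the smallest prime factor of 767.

767 is odd.
Digit sum 20, not divisible by 3.
Ends in 7: not divisible by 5.
7: 767 = 7·109 + 4
11: 767 = 11·69 + 8
13: 767 = 13·59

13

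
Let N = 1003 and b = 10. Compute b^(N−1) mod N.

10^1 ≡ 10 (mod 1003)
10^2 ≡ 10^2 = 100 ≡ 100 (mod 1003)
10^4 ≡ 100^2 = 10000 ≡ 973 (mod 1003)
10^8 ≡ 973^2 = 946729 ≡ 900 (mod 1003)
10^16 ≡ 900^2 = 810000 ≡ 579 (mod 1003)
10^32 ≡ 579^2 = 335241 ≡ 239 (mod 1003)
10^64 ≡ 239^2 = 57121 ≡ 953 (mod 1003)
10^128 ≡ 953^2 = 908209 ≡ 494 (mod 1003)
10^256 ≡ 494^2 = 244036 ≡ 307 (mod 1003)
10^512 ≡ 307^2 = 94249 ≡ 970 (mod 1003)
1002 = 512 + 256 + 128 + 64 + 32 + 8 + 2 in binary powers of 2.
So 10^1002 ≡ 970 · 307 · 494 · 953 · 239 · 900 · 100 ≡ 461 (mod 1003).
Since 461 ≠ 1, base 10 is a Fermat witness: 1003 is composite.

461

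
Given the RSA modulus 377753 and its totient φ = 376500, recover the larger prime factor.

φ(n) = (p−1)(q−1) = n − (p+q) + 1, so p + q = 377753 − 376500 + 1 = 1254.
p and q are the roots of t² − 1254t + 377753 = 0.
Discriminant: 1254² − 4·377753 = 1572516 − 1511012 = 61504; √61504 = 248.
q = (1254 − 248)/2 = 503, p = (1254 + 248)/2 = 751.
Check: 503 · 751 = 377753.

751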